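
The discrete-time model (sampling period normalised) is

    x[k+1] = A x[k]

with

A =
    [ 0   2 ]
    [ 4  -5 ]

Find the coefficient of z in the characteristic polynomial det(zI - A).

5

For a 2×2 matrix, det(zI - A) = z^2 - (tr A)z + det A.
tr A = -5, det A = -8.
So p(z) = z^2 + 5z - 8.
The coefficient of z is 5.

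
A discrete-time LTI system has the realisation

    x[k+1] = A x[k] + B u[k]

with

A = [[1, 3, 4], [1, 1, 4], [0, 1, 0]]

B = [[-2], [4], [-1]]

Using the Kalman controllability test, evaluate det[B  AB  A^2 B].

304

AB = [[6], [-2], [4]]
A^2B = [[16], [20], [-2]]
Controllability matrix C = [B  AB  A^2B] = [[-2, 6, 16], [4, -2, 20], [-1, 4, -2]]
Expanding along the first row, det(C) = (-2)·((-2)·(-2) - 20·4) - 6·(4·(-2) - 20·(-1)) + 16·(4·4 - (-2)·(-1)) = (-2)·(-76) - 6·12 + 16·14 = 304
Since det(C) ≠ 0, rank(C) = 3 and the system is completely controllable.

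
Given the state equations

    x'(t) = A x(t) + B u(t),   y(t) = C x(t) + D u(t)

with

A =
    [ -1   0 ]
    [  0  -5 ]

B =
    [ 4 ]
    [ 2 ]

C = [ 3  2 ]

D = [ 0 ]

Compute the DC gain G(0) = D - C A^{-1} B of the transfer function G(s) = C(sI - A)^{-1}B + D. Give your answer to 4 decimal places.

G(0) = C(-A)^{-1}B + D = -C A^{-1} B + D.
det A = 5, so A^{-1} = (1/5)·adj(A) = [[-1, 0], [0, -1/5]]
A^{-1} B = [-4, -2/5]^T
C A^{-1} B = -64/5
G(0) = D - C A^{-1} B = 0 - (-64/5) = 64/5 ≈ 12.8000

12.8000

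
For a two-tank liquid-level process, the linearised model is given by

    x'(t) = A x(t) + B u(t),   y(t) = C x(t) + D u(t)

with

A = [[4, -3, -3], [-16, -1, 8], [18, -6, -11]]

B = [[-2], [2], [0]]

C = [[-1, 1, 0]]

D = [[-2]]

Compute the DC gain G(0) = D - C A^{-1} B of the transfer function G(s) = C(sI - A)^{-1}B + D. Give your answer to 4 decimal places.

G(0) = C(-A)^{-1}B + D = -C A^{-1} B + D.
det A = -10, so A^{-1} = (1/-10)·adj(A) = [[-59/10, 3/2, 27/10], [16/5, -1, -8/5], [-57/5, 3, 26/5]]
A^{-1} B = [74/5, -42/5, 144/5]^T
C A^{-1} B = -116/5
G(0) = D - C A^{-1} B = -2 - (-116/5) = 106/5 ≈ 21.2000

21.2000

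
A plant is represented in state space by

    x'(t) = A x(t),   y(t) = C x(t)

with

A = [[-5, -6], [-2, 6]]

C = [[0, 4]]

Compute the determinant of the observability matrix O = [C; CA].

CA = [[-8, 24]]
Observability matrix O = [C; CA] = [[0, 4], [-8, 24]]
det(O) = 0·24 - 4·(-8) = 0 - (-32) = 32
Since det(O) ≠ 0, rank(O) = 2 and the system is completely observable.

32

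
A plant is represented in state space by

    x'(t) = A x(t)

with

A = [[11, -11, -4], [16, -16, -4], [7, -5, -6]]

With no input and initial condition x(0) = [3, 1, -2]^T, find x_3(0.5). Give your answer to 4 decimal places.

1.9287

det(sI - A) = s^3 - (tr A)s^2 + (M11 + M22 + M33)s - det A, where Mii is the 2×2 principal minor of A obtained by deleting row i and column i.
tr A = 11 + (-16) + (-6) = -11; M11 = (-16)·(-6) - (-4)·(-5) = 96 - 20 = 76; M22 = 11·(-6) - (-4)·7 = -66 - (-28) = -38; M33 = 11·(-16) - (-11)·16 = -176 - (-176) = 0; sum of minors = 38.
det A = 11·((-16)·(-6) - (-4)·(-5)) - (-11)·(16·(-6) - (-4)·7) + (-4)·(16·(-5) - (-16)·7) = 11·76 - (-11)·(-68) + (-4)·32 = -40.
So p(s) = det(sI - A) = s^3 + 11s^2 + 38s + 40.
Rational-root test: any integer root divides 40. Testing small divisors, s = -2 works: p(-2) = -8 + 44 + (-76) + 40 = 0, so (s + 2) is a factor.
Dividing, p(s) = (s + 2)(s^2 + 9s + 20).
Factor s^2 + 9s + 20: two numbers with sum -9 and product 20 are -4 and -5, so s^2 + 9s + 20 = (s + 4)(s + 5).
Hence p(s) = (s + 2) (s + 4) (s + 5), with roots -5, -4, -2.
The eigenvalues -5, -4, -2 are distinct and real, so A is diagonalisable and x(t) = e^{At} x(0) = V diag(e^{λ_i t}) V^{-1} x(0), where the columns of V are the eigenvectors.
λ = -5: A - (-5)I = [[16, -11, -4], [16, -11, -4], [7, -5, -1]]. v must be orthogonal to every row; (row 1) × (row 3) = [-9, -12, -3], so take v_1 = [-3, -4, -1]^T.
λ = -4: A - (-4)I = [[15, -11, -4], [16, -12, -4], [7, -5, -2]]. v must be orthogonal to every row; (row 1) × (row 2) = [-4, -4, -4], so take v_2 = [-1, -1, -1]^T.
λ = -2: A - (-2)I = [[13, -11, -4], [16, -14, -4], [7, -5, -4]]. v must be orthogonal to every row; (row 1) × (row 2) = [-12, -12, -6], so take v_3 = [2, 2, 1]^T.
V = [v_1 v_2 v_3] = [[-3, -1, 2], [-4, -1, 2], [-1, -1, 1]] has det V = 1, so V^{-1} = adj(V)/det V = [[1, -1, 0], [2, -1, -2], [3, -2, -1]].
Modal coordinates z(0) = V^{-1} x(0): 1·3 + (-1)·1 + 0·(-2) = 2; 2·3 + (-1)·1 + (-2)·(-2) = 9; 3·3 + (-2)·1 + (-1)·(-2) = 9; so z(0) = [2, 9, 9]^T.
x_3(t) = Σ_i (v_i)_3 · z_i(0) · e^{λ_i t} (row 3 of V times the modal terms).
x_3(0.5) = (-1)·2·e^{-5·0.5} + (-1)·9·e^{-4·0.5} + 1·9·e^{-2·0.5} = (-2)·0.082085 + (-9)·0.135335 + 9·0.367879 = 1.9287.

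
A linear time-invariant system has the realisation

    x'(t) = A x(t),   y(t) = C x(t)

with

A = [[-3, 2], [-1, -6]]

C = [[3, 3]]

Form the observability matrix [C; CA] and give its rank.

1

CA = [[-12, -12]]
Observability matrix O = [C; CA] = [[3, 3], [-12, -12]]
Every row of O is a scalar multiple of row 1 = [3, 3] (multipliers 1, -4), so the rows span a one-dimensional space.
O ≠ 0, hence rank(O) = 1.
rank(O) = 1 < n = 2, so the pair (A, C) is not completely observable.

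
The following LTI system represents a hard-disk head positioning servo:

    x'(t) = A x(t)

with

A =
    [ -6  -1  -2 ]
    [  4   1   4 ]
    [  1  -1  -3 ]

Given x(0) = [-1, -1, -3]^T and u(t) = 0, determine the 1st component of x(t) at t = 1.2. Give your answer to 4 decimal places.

det(sI - A) = s^3 - (tr A)s^2 + (M11 + M22 + M33)s - det A, where Mii is the 2×2 principal minor of A obtained by deleting row i and column i.
tr A = (-6) + 1 + (-3) = -8; M11 = 1·(-3) - 4·(-1) = -3 - (-4) = 1; M22 = (-6)·(-3) - (-2)·1 = 18 - (-2) = 20; M33 = (-6)·1 - (-1)·4 = -6 - (-4) = -2; sum of minors = 19.
det A = (-6)·(1·(-3) - 4·(-1)) - (-1)·(4·(-3) - 4·1) + (-2)·(4·(-1) - 1·1) = (-6)·1 - (-1)·(-16) + (-2)·(-5) = -12.
So p(s) = det(sI - A) = s^3 + 8s^2 + 19s + 12.
Rational-root test: any integer root divides 12. Testing small divisors, s = -1 works: p(-1) = -1 + 8 + (-19) + 12 = 0, so (s + 1) is a factor.
Dividing, p(s) = (s + 1)(s^2 + 7s + 12).
Factor s^2 + 7s + 12: two numbers with sum -7 and product 12 are -3 and -4, so s^2 + 7s + 12 = (s + 3)(s + 4).
Hence p(s) = (s + 1) (s + 3) (s + 4), with roots -4, -3, -1.
The eigenvalues -4, -3, -1 are distinct and real, so A is diagonalisable and x(t) = e^{At} x(0) = V diag(e^{λ_i t}) V^{-1} x(0), where the columns of V are the eigenvectors.
λ = -4: A - (-4)I = [[-2, -1, -2], [4, 5, 4], [1, -1, 1]]. v must be orthogonal to every row; (row 1) × (row 2) = [6, 0, -6], so take v_1 = [-1, 0, 1]^T.
λ = -3: A - (-3)I = [[-3, -1, -2], [4, 4, 4], [1, -1, 0]]. v must be orthogonal to every row; (row 1) × (row 2) = [4, 4, -8], so take v_2 = [1, 1, -2]^T.
λ = -1: A - (-1)I = [[-5, -1, -2], [4, 2, 4], [1, -1, -2]]. v must be orthogonal to every row; (row 1) × (row 2) = [0, 12, -6], so take v_3 = [0, 2, -1]^T.
V = [v_1 v_2 v_3] = [[-1, 1, 0], [0, 1, 2], [1, -2, -1]] has det V = -1, so V^{-1} = adj(V)/det V = [[-3, -1, -2], [-2, -1, -2], [1, 1, 1]].
Modal coordinates z(0) = V^{-1} x(0): (-3)·(-1) + (-1)·(-1) + (-2)·(-3) = 10; (-2)·(-1) + (-1)·(-1) + (-2)·(-3) = 9; 1·(-1) + 1·(-1) + 1·(-3) = -5; so z(0) = [10, 9, -5]^T.
x_1(t) = Σ_i (v_i)_1 · z_i(0) · e^{λ_i t} (row 1 of V times the modal terms).
x_1(1.2) = (-1)·10·e^{-4·1.2} + 1·9·e^{-3·1.2} + 0·(-5)·e^{-1·1.2} = (-10)·0.008230 + 9·0.027324 + 0·0.301194 = 0.1636.

0.1636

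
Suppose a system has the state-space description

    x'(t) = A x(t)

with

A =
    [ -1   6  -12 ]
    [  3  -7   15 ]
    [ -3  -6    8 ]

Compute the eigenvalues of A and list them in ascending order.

det(sI - A) = s^3 - (tr A)s^2 + (M11 + M22 + M33)s - det A, where Mii is the 2×2 principal minor of A obtained by deleting row i and column i.
tr A = (-1) + (-7) + 8 = 0; M11 = (-7)·8 - 15·(-6) = -56 - (-90) = 34; M22 = (-1)·8 - (-12)·(-3) = -8 - 36 = -44; M33 = (-1)·(-7) - 6·3 = 7 - 18 = -11; sum of minors = -21.
det A = (-1)·((-7)·8 - 15·(-6)) - 6·(3·8 - 15·(-3)) + (-12)·(3·(-6) - (-7)·(-3)) = (-1)·34 - 6·69 + (-12)·(-39) = 20.
So p(s) = det(sI - A) = s^3 - 21s - 20.
Rational-root test: any integer root divides -20. Testing small divisors, s = -1 works: p(-1) = -1 + 0 + 21 + (-20) = 0, so (s + 1) is a factor.
Dividing, p(s) = (s + 1)(s^2 - s - 20).
Factor s^2 - s - 20: two numbers with sum 1 and product -20 are 5 and -4, so s^2 - s - 20 = (s - 5)(s + 4).
Hence p(s) = (s - 5) (s + 1) (s + 4), with roots -4, -1, 5.
At least one eigenvalue has non-negative real part, so the system is not asymptotically stable.

-4, -1, 5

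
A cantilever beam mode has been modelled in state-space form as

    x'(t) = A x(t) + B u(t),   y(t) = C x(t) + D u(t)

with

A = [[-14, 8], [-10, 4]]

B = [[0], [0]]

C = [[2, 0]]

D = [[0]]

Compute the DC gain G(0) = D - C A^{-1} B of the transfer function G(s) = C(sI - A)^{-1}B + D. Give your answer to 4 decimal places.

0.0000

G(0) = C(-A)^{-1}B + D = -C A^{-1} B + D.
det A = 24, so A^{-1} = (1/24)·adj(A) = [[1/6, -1/3], [5/12, -7/12]]
A^{-1} B = [0, 0]^T
C A^{-1} B = 0
G(0) = D - C A^{-1} B = 0 - (0) = 0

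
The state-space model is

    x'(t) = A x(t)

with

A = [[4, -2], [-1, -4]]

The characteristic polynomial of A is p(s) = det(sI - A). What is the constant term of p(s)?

-18

For a 2×2 matrix, det(sI - A) = s^2 - (tr A)s + det A.
tr A = 0, det A = -18.
So p(s) = s^2 - 18.
The constant term is -18.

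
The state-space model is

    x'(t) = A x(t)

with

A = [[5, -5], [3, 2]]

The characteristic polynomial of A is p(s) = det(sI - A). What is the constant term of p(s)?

For a 2×2 matrix, det(sI - A) = s^2 - (tr A)s + det A.
tr A = 7, det A = 25.
So p(s) = s^2 - 7s + 25.
The constant term is 25.

25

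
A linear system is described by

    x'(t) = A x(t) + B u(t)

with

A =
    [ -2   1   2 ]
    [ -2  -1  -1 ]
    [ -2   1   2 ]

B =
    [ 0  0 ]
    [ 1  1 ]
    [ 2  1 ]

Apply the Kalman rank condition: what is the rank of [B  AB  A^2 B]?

3

AB = [[5, 3], [-3, -2], [5, 3]]
A^2B = [[-3, -2], [-12, -7], [-3, -2]]
Controllability matrix C = [B  AB  A^2B] = [[0, 0, 5, 3, -3, -2], [1, 1, -3, -2, -12, -7], [2, 1, 5, 3, -3, -2]]
Take the 3×3 submatrix of C formed by columns 1, 2, 3: [[0, 0, 5], [1, 1, -3], [2, 1, 5]]. Its determinant is 0·(1·5 - (-3)·1) - 0·(1·5 - (-3)·2) + 5·(1·1 - 1·2) = 0·8 - 0·11 + 5·(-1) = -5 ≠ 0.
So rank(C) ≥ 3; since C has 3 rows, rank(C) = 3.
rank(C) = 3 = n, so the pair (A, B) is completely controllable.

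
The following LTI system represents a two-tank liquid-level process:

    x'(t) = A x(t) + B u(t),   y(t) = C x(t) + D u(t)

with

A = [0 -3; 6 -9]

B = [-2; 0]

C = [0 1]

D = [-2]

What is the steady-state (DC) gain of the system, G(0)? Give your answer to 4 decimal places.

G(0) = C(-A)^{-1}B + D = -C A^{-1} B + D.
det A = 18, so A^{-1} = (1/18)·adj(A) = [[-1/2, 1/6], [-1/3, 0]]
A^{-1} B = [1, 2/3]^T
C A^{-1} B = 2/3
G(0) = D - C A^{-1} B = -2 - (2/3) = -8/3 ≈ -2.6667

-2.6667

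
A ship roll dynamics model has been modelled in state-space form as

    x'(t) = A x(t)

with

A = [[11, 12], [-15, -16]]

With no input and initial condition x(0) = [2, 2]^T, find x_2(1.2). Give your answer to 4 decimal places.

-5.2569

det(sI - A) = s^2 - (tr A)s + det A, with tr A = 11 + (-16) = -5 and det A = 11·(-16) - 12·(-15) = -176 - (-180) = 4.
So p(s) = det(sI - A) = s^2 + 5s + 4.
Factor s^2 + 5s + 4: two numbers with sum -5 and product 4 are -1 and -4, so s^2 + 5s + 4 = (s + 1)(s + 4).
Hence p(s) = (s + 1) (s + 4), with roots -4, -1.
The eigenvalues -4, -1 are distinct and real, so A is diagonalisable and x(t) = e^{At} x(0) = V diag(e^{λ_i t}) V^{-1} x(0), where the columns of V are the eigenvectors.
λ = -4: A - (-4)I = [[15, 12], [-15, -12]]. Row 1 gives 15·v1 + 12·v2 = 0, so take v_1 = [4, -5]^T.
λ = -1: A - (-1)I = [[12, 12], [-15, -15]]. Row 1 gives 12·v1 + 12·v2 = 0, so take v_2 = [1, -1]^T.
V = [v_1 v_2] = [[4, 1], [-5, -1]] has det V = 1, so V^{-1} = adj(V)/det V = [[-1, -1], [5, 4]].
Modal coordinates z(0) = V^{-1} x(0): (-1)·2 + (-1)·2 = -4; 5·2 + 4·2 = 18; so z(0) = [-4, 18]^T.
x_2(t) = Σ_i (v_i)_2 · z_i(0) · e^{λ_i t} (row 2 of V times the modal terms).
x_2(1.2) = (-5)·(-4)·e^{-4·1.2} + (-1)·18·e^{-1·1.2} = 20·0.008230 + (-18)·0.301194 = -5.2569.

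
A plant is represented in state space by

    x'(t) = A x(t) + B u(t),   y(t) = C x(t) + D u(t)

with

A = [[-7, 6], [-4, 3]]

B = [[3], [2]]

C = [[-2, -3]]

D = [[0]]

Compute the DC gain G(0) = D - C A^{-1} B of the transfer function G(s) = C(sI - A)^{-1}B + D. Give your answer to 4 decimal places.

-4.0000

G(0) = C(-A)^{-1}B + D = -C A^{-1} B + D.
det A = 3, so A^{-1} = (1/3)·adj(A) = [[1, -2], [4/3, -7/3]]
A^{-1} B = [-1, -2/3]^T
C A^{-1} B = 4
G(0) = D - C A^{-1} B = 0 - (4) = -4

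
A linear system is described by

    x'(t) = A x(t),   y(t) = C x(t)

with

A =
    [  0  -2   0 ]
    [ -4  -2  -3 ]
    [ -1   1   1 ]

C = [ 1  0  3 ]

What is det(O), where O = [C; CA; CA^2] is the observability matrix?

CA = [[-3, 1, 3]]
CA^2 = [[-7, 7, 0]]
Observability matrix O = [C; CA; CA^2] = [[1, 0, 3], [-3, 1, 3], [-7, 7, 0]]
Expanding along the first row, det(O) = 1·(1·0 - 3·7) - 0·((-3)·0 - 3·(-7)) + 3·((-3)·7 - 1·(-7)) = 1·(-21) - 0·21 + 3·(-14) = -63
Since det(O) ≠ 0, rank(O) = 3 and the system is completely observable.

-63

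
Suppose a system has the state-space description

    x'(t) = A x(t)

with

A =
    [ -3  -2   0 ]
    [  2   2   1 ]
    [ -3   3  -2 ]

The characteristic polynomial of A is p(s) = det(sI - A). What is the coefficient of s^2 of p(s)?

3

Expand det(sI - A) for the 3×3 matrix.
p(s) = s^3 + 3s^2 - 3s - 19.
(Check: constant term = det(-A) = (-1)^3 det A = -19; coefficient of s^2 = -tr A = 3.)
The coefficient of s^2 is 3.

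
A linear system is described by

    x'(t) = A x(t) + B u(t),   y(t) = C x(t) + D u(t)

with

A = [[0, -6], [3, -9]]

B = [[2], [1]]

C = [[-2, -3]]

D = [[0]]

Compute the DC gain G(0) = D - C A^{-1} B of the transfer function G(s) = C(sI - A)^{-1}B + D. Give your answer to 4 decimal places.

-2.3333

G(0) = C(-A)^{-1}B + D = -C A^{-1} B + D.
det A = 18, so A^{-1} = (1/18)·adj(A) = [[-1/2, 1/3], [-1/6, 0]]
A^{-1} B = [-2/3, -1/3]^T
C A^{-1} B = 7/3
G(0) = D - C A^{-1} B = 0 - (7/3) = -7/3 ≈ -2.3333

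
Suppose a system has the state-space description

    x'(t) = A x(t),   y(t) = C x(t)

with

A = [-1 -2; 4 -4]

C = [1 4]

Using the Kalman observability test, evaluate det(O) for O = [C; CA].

-78

CA = [[15, -18]]
Observability matrix O = [C; CA] = [[1, 4], [15, -18]]
det(O) = 1·(-18) - 4·15 = -18 - 60 = -78
Since det(O) ≠ 0, rank(O) = 2 and the system is completely observable.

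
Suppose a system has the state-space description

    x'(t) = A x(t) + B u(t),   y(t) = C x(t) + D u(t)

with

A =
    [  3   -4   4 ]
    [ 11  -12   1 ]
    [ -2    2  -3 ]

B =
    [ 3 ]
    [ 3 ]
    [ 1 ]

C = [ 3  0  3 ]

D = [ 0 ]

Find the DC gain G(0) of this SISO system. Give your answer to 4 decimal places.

G(0) = C(-A)^{-1}B + D = -C A^{-1} B + D.
det A = -30, so A^{-1} = (1/-30)·adj(A) = [[-17/15, 2/15, -22/15], [-31/30, 1/30, -41/30], [1/15, -1/15, -4/15]]
A^{-1} B = [-67/15, -131/30, -4/15]^T
C A^{-1} B = -71/5
G(0) = D - C A^{-1} B = 0 - (-71/5) = 71/5 ≈ 14.2000

14.2000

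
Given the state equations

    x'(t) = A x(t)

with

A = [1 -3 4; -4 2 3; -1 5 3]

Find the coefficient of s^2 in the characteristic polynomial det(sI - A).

Expand det(sI - A) for the 3×3 matrix.
p(s) = s^3 - 6s^2 - 12s + 108.
(Check: constant term = det(-A) = (-1)^3 det A = 108; coefficient of s^2 = -tr A = -6.)
The coefficient of s^2 is -6.

-6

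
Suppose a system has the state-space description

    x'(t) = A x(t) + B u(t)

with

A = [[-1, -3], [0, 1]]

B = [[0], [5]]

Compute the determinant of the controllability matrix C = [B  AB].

75

AB = [[-15], [5]]
Controllability matrix C = [B  AB] = [[0, -15], [5, 5]]
det(C) = 0·5 - (-15)·5 = 0 - (-75) = 75
Since det(C) ≠ 0, rank(C) = 2 and the system is completely controllable.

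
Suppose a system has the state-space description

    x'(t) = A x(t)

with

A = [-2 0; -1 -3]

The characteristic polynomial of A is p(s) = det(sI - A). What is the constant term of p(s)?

For a 2×2 matrix, det(sI - A) = s^2 - (tr A)s + det A.
tr A = -5, det A = 6.
So p(s) = s^2 + 5s + 6.
The constant term is 6.

6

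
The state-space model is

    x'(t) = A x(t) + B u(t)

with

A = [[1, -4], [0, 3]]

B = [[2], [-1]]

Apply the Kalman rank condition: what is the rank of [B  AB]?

1

AB = [[6], [-3]]
Controllability matrix C = [B  AB] = [[2, 6], [-1, -3]]
Every column of C is a scalar multiple of column 1 = [2, -1] (multipliers 1, 3), so the columns span a one-dimensional space.
C ≠ 0, hence rank(C) = 1.
rank(C) = 1 < n = 2, so the pair (A, B) is not completely controllable.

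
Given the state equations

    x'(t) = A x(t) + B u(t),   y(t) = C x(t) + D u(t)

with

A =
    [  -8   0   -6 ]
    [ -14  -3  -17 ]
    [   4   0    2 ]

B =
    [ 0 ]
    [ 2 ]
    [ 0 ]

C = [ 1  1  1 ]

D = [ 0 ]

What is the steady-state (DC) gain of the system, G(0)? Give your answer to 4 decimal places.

0.6667

G(0) = C(-A)^{-1}B + D = -C A^{-1} B + D.
det A = -24, so A^{-1} = (1/-24)·adj(A) = [[1/4, 0, 3/4], [5/3, -1/3, 13/6], [-1/2, 0, -1]]
A^{-1} B = [0, -2/3, 0]^T
C A^{-1} B = -2/3
G(0) = D - C A^{-1} B = 0 - (-2/3) = 2/3 ≈ 0.6667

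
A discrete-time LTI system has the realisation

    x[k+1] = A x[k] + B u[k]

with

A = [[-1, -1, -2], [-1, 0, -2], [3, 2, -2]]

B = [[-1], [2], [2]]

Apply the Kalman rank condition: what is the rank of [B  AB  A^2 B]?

AB = [[-5], [-3], [-3]]
A^2B = [[14], [11], [-15]]
Controllability matrix C = [B  AB  A^2B] = [[-1, -5, 14], [2, -3, 11], [2, -3, -15]]
det(C) = (-1)·((-3)·(-15) - 11·(-3)) - (-5)·(2·(-15) - 11·2) + 14·(2·(-3) - (-3)·2) = (-1)·78 - (-5)·(-52) + 14·0 = -338 ≠ 0, so rank(C) = 3.
rank(C) = 3 = n, so the pair (A, B) is completely controllable.

3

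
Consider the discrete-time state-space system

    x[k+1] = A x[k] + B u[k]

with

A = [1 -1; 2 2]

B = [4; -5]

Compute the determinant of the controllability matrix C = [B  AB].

AB = [[9], [-2]]
Controllability matrix C = [B  AB] = [[4, 9], [-5, -2]]
det(C) = 4·(-2) - 9·(-5) = -8 - (-45) = 37
Since det(C) ≠ 0, rank(C) = 2 and the system is completely controllable.

37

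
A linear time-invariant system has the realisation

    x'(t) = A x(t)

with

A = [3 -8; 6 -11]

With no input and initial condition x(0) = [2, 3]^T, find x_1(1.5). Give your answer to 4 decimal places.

-0.0411

det(sI - A) = s^2 - (tr A)s + det A, with tr A = 3 + (-11) = -8 and det A = 3·(-11) - (-8)·6 = -33 - (-48) = 15.
So p(s) = det(sI - A) = s^2 + 8s + 15.
Factor s^2 + 8s + 15: two numbers with sum -8 and product 15 are -3 and -5, so s^2 + 8s + 15 = (s + 3)(s + 5).
Hence p(s) = (s + 3) (s + 5), with roots -5, -3.
The eigenvalues -5, -3 are distinct and real, so A is diagonalisable and x(t) = e^{At} x(0) = V diag(e^{λ_i t}) V^{-1} x(0), where the columns of V are the eigenvectors.
λ = -5: A - (-5)I = [[8, -8], [6, -6]]. Row 1 gives 8·v1 + (-8)·v2 = 0, so take v_1 = [1, 1]^T.
λ = -3: A - (-3)I = [[6, -8], [6, -8]]. Row 1 gives 6·v1 + (-8)·v2 = 0, so take v_2 = [4, 3]^T.
V = [v_1 v_2] = [[1, 4], [1, 3]] has det V = -1, so V^{-1} = adj(V)/det V = [[-3, 4], [1, -1]].
Modal coordinates z(0) = V^{-1} x(0): (-3)·2 + 4·3 = 6; 1·2 + (-1)·3 = -1; so z(0) = [6, -1]^T.
x_1(t) = Σ_i (v_i)_1 · z_i(0) · e^{λ_i t} (row 1 of V times the modal terms).
x_1(1.5) = 1·6·e^{-5·1.5} + 4·(-1)·e^{-3·1.5} = 6·0.000553 + (-4)·0.011109 = -0.0411.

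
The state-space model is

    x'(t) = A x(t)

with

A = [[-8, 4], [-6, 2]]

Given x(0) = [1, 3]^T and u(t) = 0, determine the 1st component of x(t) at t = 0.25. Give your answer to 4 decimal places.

det(sI - A) = s^2 - (tr A)s + det A, with tr A = (-8) + 2 = -6 and det A = (-8)·2 - 4·(-6) = -16 - (-24) = 8.
So p(s) = det(sI - A) = s^2 + 6s + 8.
Factor s^2 + 6s + 8: two numbers with sum -6 and product 8 are -2 and -4, so s^2 + 6s + 8 = (s + 2)(s + 4).
Hence p(s) = (s + 2) (s + 4), with roots -4, -2.
The eigenvalues -4, -2 are distinct and real, so A is diagonalisable and x(t) = e^{At} x(0) = V diag(e^{λ_i t}) V^{-1} x(0), where the columns of V are the eigenvectors.
λ = -4: A - (-4)I = [[-4, 4], [-6, 6]]. Row 1 gives (-4)·v1 + 4·v2 = 0, so take v_1 = [1, 1]^T.
λ = -2: A - (-2)I = [[-6, 4], [-6, 4]]. Row 1 gives (-6)·v1 + 4·v2 = 0, so take v_2 = [-2, -3]^T.
V = [v_1 v_2] = [[1, -2], [1, -3]] has det V = -1, so V^{-1} = adj(V)/det V = [[3, -2], [1, -1]].
Modal coordinates z(0) = V^{-1} x(0): 3·1 + (-2)·3 = -3; 1·1 + (-1)·3 = -2; so z(0) = [-3, -2]^T.
x_1(t) = Σ_i (v_i)_1 · z_i(0) · e^{λ_i t} (row 1 of V times the modal terms).
x_1(0.25) = 1·(-3)·e^{-4·0.25} + (-2)·(-2)·e^{-2·0.25} = (-3)·0.367879 + 4·0.606531 = 1.3225.

1.3225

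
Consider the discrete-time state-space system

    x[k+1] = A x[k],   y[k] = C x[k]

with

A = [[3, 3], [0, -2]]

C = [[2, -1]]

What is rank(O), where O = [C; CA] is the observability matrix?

CA = [[6, 8]]
Observability matrix O = [C; CA] = [[2, -1], [6, 8]]
det(O) = 2·8 - (-1)·6 = 16 - (-6) = 22 ≠ 0, so rank(O) = 2.
rank(O) = 2 = n, so the pair (A, C) is completely observable.

2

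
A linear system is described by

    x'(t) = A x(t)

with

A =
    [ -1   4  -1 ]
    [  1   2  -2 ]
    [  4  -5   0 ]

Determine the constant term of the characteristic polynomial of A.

Expand det(sI - A) for the 3×3 matrix.
p(s) = s^3 - s^2 - 12s + 9.
(Check: constant term = det(-A) = (-1)^3 det A = 9; coefficient of s^2 = -tr A = -1.)
The constant term is 9.

9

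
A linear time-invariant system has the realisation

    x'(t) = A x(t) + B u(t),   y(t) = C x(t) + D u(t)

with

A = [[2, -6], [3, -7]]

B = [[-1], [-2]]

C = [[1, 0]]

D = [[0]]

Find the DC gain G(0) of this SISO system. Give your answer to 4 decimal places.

G(0) = C(-A)^{-1}B + D = -C A^{-1} B + D.
det A = 4, so A^{-1} = (1/4)·adj(A) = [[-7/4, 3/2], [-3/4, 1/2]]
A^{-1} B = [-5/4, -1/4]^T
C A^{-1} B = -5/4
G(0) = D - C A^{-1} B = 0 - (-5/4) = 5/4 ≈ 1.2500

1.2500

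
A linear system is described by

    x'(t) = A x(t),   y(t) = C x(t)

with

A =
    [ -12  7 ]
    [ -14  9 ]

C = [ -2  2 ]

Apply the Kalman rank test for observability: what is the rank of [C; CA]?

1

CA = [[-4, 4]]
Observability matrix O = [C; CA] = [[-2, 2], [-4, 4]]
Every row of O is a scalar multiple of row 1 = [-2, 2] (multipliers 1, 2), so the rows span a one-dimensional space.
O ≠ 0, hence rank(O) = 1.
rank(O) = 1 < n = 2, so the pair (A, C) is not completely observable.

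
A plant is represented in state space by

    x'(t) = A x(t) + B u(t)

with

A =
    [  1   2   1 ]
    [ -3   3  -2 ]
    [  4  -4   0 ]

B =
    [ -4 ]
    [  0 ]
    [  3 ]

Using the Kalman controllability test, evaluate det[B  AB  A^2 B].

AB = [[-1], [6], [-16]]
A^2B = [[-5], [53], [-28]]
Controllability matrix C = [B  AB  A^2B] = [[-4, -1, -5], [0, 6, 53], [3, -16, -28]]
Expanding along the first row, det(C) = (-4)·(6·(-28) - 53·(-16)) - (-1)·(0·(-28) - 53·3) + (-5)·(0·(-16) - 6·3) = (-4)·680 - (-1)·(-159) + (-5)·(-18) = -2789
Since det(C) ≠ 0, rank(C) = 3 and the system is completely controllable.

-2789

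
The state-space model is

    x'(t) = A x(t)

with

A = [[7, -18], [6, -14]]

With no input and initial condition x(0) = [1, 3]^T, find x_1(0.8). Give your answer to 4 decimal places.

-2.5518

det(sI - A) = s^2 - (tr A)s + det A, with tr A = 7 + (-14) = -7 and det A = 7·(-14) - (-18)·6 = -98 - (-108) = 10.
So p(s) = det(sI - A) = s^2 + 7s + 10.
Factor s^2 + 7s + 10: two numbers with sum -7 and product 10 are -2 and -5, so s^2 + 7s + 10 = (s + 2)(s + 5).
Hence p(s) = (s + 2) (s + 5), with roots -5, -2.
The eigenvalues -5, -2 are distinct and real, so A is diagonalisable and x(t) = e^{At} x(0) = V diag(e^{λ_i t}) V^{-1} x(0), where the columns of V are the eigenvectors.
λ = -5: A - (-5)I = [[12, -18], [6, -9]]. Row 1 gives 12·v1 + (-18)·v2 = 0, so take v_1 = [-3, -2]^T.
λ = -2: A - (-2)I = [[9, -18], [6, -12]]. Row 1 gives 9·v1 + (-18)·v2 = 0, so take v_2 = [2, 1]^T.
V = [v_1 v_2] = [[-3, 2], [-2, 1]] has det V = 1, so V^{-1} = adj(V)/det V = [[1, -2], [2, -3]].
Modal coordinates z(0) = V^{-1} x(0): 1·1 + (-2)·3 = -5; 2·1 + (-3)·3 = -7; so z(0) = [-5, -7]^T.
x_1(t) = Σ_i (v_i)_1 · z_i(0) · e^{λ_i t} (row 1 of V times the modal terms).
x_1(0.8) = (-3)·(-5)·e^{-5·0.8} + 2·(-7)·e^{-2·0.8} = 15·0.018316 + (-14)·0.201897 = -2.5518.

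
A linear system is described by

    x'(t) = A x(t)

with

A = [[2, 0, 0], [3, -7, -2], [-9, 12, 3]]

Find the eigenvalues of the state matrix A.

-3, -1, 2

det(sI - A) = s^3 - (tr A)s^2 + (M11 + M22 + M33)s - det A, where Mii is the 2×2 principal minor of A obtained by deleting row i and column i.
tr A = 2 + (-7) + 3 = -2; M11 = (-7)·3 - (-2)·12 = -21 - (-24) = 3; M22 = 2·3 - 0·(-9) = 6 - 0 = 6; M33 = 2·(-7) - 0·3 = -14 - 0 = -14; sum of minors = -5.
det A = 2·((-7)·3 - (-2)·12) - 0·(3·3 - (-2)·(-9)) + 0·(3·12 - (-7)·(-9)) = 2·3 - 0·(-9) + 0·(-27) = 6.
So p(s) = det(sI - A) = s^3 + 2s^2 - 5s - 6.
Rational-root test: any integer root divides -6. Testing small divisors, s = -1 works: p(-1) = -1 + 2 + 5 + (-6) = 0, so (s + 1) is a factor.
Dividing, p(s) = (s + 1)(s^2 + s - 6).
Factor s^2 + s - 6: two numbers with sum -1 and product -6 are 2 and -3, so s^2 + s - 6 = (s - 2)(s + 3).
Hence p(s) = (s - 2) (s + 1) (s + 3), with roots -3, -1, 2.
At least one eigenvalue has non-negative real part, so the system is not asymptotically stable.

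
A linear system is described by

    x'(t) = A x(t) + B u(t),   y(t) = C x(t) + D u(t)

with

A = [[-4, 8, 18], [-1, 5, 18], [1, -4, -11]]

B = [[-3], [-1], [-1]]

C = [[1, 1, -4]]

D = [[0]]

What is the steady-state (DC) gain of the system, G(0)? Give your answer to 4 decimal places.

-10.4667

G(0) = C(-A)^{-1}B + D = -C A^{-1} B + D.
det A = -30, so A^{-1} = (1/-30)·adj(A) = [[-17/30, -8/15, -9/5], [-7/30, -13/15, -9/5], [1/30, 4/15, 2/5]]
A^{-1} B = [121/30, 101/30, -23/30]^T
C A^{-1} B = 157/15
G(0) = D - C A^{-1} B = 0 - (157/15) = -157/15 ≈ -10.4667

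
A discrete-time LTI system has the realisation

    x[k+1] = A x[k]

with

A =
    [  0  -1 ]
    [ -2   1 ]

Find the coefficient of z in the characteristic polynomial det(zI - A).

For a 2×2 matrix, det(zI - A) = z^2 - (tr A)z + det A.
tr A = 1, det A = -2.
So p(z) = z^2 - z - 2.
The coefficient of z is -1.

-1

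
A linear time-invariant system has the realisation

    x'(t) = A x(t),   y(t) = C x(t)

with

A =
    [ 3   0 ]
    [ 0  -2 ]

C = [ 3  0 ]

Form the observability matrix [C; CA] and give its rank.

CA = [[9, 0]]
Observability matrix O = [C; CA] = [[3, 0], [9, 0]]
Every row of O is a scalar multiple of row 1 = [3, 0] (multipliers 1, 3), so the rows span a one-dimensional space.
O ≠ 0, hence rank(O) = 1.
rank(O) = 1 < n = 2, so the pair (A, C) is not completely observable.

1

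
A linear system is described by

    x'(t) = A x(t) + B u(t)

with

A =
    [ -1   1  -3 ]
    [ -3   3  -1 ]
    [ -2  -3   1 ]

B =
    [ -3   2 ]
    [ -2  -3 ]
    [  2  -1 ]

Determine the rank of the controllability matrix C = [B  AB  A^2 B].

AB = [[-5, -2], [1, -14], [14, 4]]
A^2B = [[-36, -24], [4, -40], [21, 50]]
Controllability matrix C = [B  AB  A^2B] = [[-3, 2, -5, -2, -36, -24], [-2, -3, 1, -14, 4, -40], [2, -1, 14, 4, 21, 50]]
Take the 3×3 submatrix of C formed by columns 1, 2, 3: [[-3, 2, -5], [-2, -3, 1], [2, -1, 14]]. Its determinant is (-3)·((-3)·14 - 1·(-1)) - 2·((-2)·14 - 1·2) + (-5)·((-2)·(-1) - (-3)·2) = (-3)·(-41) - 2·(-30) + (-5)·8 = 143 ≠ 0.
So rank(C) ≥ 3; since C has 3 rows, rank(C) = 3.
rank(C) = 3 = n, so the pair (A, B) is completely controllable.

3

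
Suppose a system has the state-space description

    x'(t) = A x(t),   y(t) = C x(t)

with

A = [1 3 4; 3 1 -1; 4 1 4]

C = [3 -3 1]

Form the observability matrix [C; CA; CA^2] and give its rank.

3

CA = [[-2, 7, 19]]
CA^2 = [[95, 20, 61]]
Observability matrix O = [C; CA; CA^2] = [[3, -3, 1], [-2, 7, 19], [95, 20, 61]]
det(O) = 3·(7·61 - 19·20) - (-3)·((-2)·61 - 19·95) + 1·((-2)·20 - 7·95) = 3·47 - (-3)·(-1927) + 1·(-705) = -6345 ≠ 0, so rank(O) = 3.
rank(O) = 3 = n, so the pair (A, C) is completely observable.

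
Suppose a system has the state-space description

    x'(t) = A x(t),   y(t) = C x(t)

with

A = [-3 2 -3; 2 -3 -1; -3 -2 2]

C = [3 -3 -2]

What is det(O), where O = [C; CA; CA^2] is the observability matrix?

3460

CA = [[-9, 19, -10]]
CA^2 = [[95, -55, -12]]
Observability matrix O = [C; CA; CA^2] = [[3, -3, -2], [-9, 19, -10], [95, -55, -12]]
Expanding along the first row, det(O) = 3·(19·(-12) - (-10)·(-55)) - (-3)·((-9)·(-12) - (-10)·95) + (-2)·((-9)·(-55) - 19·95) = 3·(-778) - (-3)·1058 + (-2)·(-1310) = 3460
Since det(O) ≠ 0, rank(O) = 3 and the system is completely observable.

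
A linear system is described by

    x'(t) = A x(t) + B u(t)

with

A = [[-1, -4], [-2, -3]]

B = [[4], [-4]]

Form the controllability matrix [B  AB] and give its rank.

AB = [[12], [4]]
Controllability matrix C = [B  AB] = [[4, 12], [-4, 4]]
det(C) = 4·4 - 12·(-4) = 16 - (-48) = 64 ≠ 0, so rank(C) = 2.
rank(C) = 2 = n, so the pair (A, B) is completely controllable.

2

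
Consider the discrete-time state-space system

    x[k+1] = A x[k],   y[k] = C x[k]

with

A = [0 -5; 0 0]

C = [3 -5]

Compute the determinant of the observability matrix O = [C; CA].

-45

CA = [[0, -15]]
Observability matrix O = [C; CA] = [[3, -5], [0, -15]]
det(O) = 3·(-15) - (-5)·0 = -45 - 0 = -45
Since det(O) ≠ 0, rank(O) = 2 and the system is completely observable.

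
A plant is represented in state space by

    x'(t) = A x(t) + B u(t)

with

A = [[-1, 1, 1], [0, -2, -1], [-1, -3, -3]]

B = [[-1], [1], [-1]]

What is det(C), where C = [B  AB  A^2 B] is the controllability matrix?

0

AB = [[1], [-1], [1]]
A^2B = [[-1], [1], [-1]]
Controllability matrix C = [B  AB  A^2B] = [[-1, 1, -1], [1, -1, 1], [-1, 1, -1]]
Expanding along the first row, det(C) = (-1)·((-1)·(-1) - 1·1) - 1·(1·(-1) - 1·(-1)) + (-1)·(1·1 - (-1)·(-1)) = (-1)·0 - 1·0 + (-1)·0 = 0
Since det(C) = 0, rank(C) < 3 and the system is not completely controllable.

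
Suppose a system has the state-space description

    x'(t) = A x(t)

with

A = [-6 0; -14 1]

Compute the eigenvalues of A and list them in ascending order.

det(sI - A) = s^2 - (tr A)s + det A, with tr A = (-6) + 1 = -5 and det A = (-6)·1 - 0·(-14) = -6 - 0 = -6.
So p(s) = det(sI - A) = s^2 + 5s - 6.
Factor s^2 + 5s - 6: two numbers with sum -5 and product -6 are 1 and -6, so s^2 + 5s - 6 = (s - 1)(s + 6).
Hence p(s) = (s - 1) (s + 6), with roots -6, 1.
At least one eigenvalue has non-negative real part, so the system is not asymptotically stable.

-6, 1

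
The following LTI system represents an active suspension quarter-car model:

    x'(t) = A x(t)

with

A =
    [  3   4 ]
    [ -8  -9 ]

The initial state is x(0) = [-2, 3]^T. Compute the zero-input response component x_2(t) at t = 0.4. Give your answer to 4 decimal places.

det(sI - A) = s^2 - (tr A)s + det A, with tr A = 3 + (-9) = -6 and det A = 3·(-9) - 4·(-8) = -27 - (-32) = 5.
So p(s) = det(sI - A) = s^2 + 6s + 5.
Factor s^2 + 6s + 5: two numbers with sum -6 and product 5 are -1 and -5, so s^2 + 6s + 5 = (s + 1)(s + 5).
Hence p(s) = (s + 1) (s + 5), with roots -5, -1.
The eigenvalues -5, -1 are distinct and real, so A is diagonalisable and x(t) = e^{At} x(0) = V diag(e^{λ_i t}) V^{-1} x(0), where the columns of V are the eigenvectors.
λ = -5: A - (-5)I = [[8, 4], [-8, -4]]. Row 1 gives 8·v1 + 4·v2 = 0, so take v_1 = [-1, 2]^T.
λ = -1: A - (-1)I = [[4, 4], [-8, -8]]. Row 1 gives 4·v1 + 4·v2 = 0, so take v_2 = [1, -1]^T.
V = [v_1 v_2] = [[-1, 1], [2, -1]] has det V = -1, so V^{-1} = adj(V)/det V = [[1, 1], [2, 1]].
Modal coordinates z(0) = V^{-1} x(0): 1·(-2) + 1·3 = 1; 2·(-2) + 1·3 = -1; so z(0) = [1, -1]^T.
x_2(t) = Σ_i (v_i)_2 · z_i(0) · e^{λ_i t} (row 2 of V times the modal terms).
x_2(0.4) = 2·1·e^{-5·0.4} + (-1)·(-1)·e^{-1·0.4} = 2·0.135335 + 1·0.670320 = 0.9410.

0.9410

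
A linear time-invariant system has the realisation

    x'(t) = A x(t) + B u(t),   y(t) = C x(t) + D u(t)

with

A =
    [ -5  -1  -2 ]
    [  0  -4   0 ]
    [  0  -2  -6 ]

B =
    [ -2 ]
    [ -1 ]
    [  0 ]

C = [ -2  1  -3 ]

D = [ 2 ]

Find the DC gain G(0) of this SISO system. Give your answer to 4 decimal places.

G(0) = C(-A)^{-1}B + D = -C A^{-1} B + D.
det A = -120, so A^{-1} = (1/-120)·adj(A) = [[-1/5, 1/60, 1/15], [0, -1/4, 0], [0, 1/12, -1/6]]
A^{-1} B = [23/60, 1/4, -1/12]^T
C A^{-1} B = -4/15
G(0) = D - C A^{-1} B = 2 - (-4/15) = 34/15 ≈ 2.2667

2.2667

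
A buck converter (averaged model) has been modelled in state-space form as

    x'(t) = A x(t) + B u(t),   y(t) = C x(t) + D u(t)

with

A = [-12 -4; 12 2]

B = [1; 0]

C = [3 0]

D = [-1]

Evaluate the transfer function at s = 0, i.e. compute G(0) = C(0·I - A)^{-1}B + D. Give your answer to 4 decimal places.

G(0) = C(-A)^{-1}B + D = -C A^{-1} B + D.
det A = 24, so A^{-1} = (1/24)·adj(A) = [[1/12, 1/6], [-1/2, -1/2]]
A^{-1} B = [1/12, -1/2]^T
C A^{-1} B = 1/4
G(0) = D - C A^{-1} B = -1 - (1/4) = -5/4 ≈ -1.2500

-1.2500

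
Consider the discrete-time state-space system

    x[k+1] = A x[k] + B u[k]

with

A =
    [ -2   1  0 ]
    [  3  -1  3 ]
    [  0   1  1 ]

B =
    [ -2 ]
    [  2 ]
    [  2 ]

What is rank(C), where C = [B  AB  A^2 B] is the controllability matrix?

3

AB = [[6], [-2], [4]]
A^2B = [[-14], [32], [2]]
Controllability matrix C = [B  AB  A^2B] = [[-2, 6, -14], [2, -2, 32], [2, 4, 2]]
det(C) = (-2)·((-2)·2 - 32·4) - 6·(2·2 - 32·2) + (-14)·(2·4 - (-2)·2) = (-2)·(-132) - 6·(-60) + (-14)·12 = 456 ≠ 0, so rank(C) = 3.
rank(C) = 3 = n, so the pair (A, B) is completely controllable.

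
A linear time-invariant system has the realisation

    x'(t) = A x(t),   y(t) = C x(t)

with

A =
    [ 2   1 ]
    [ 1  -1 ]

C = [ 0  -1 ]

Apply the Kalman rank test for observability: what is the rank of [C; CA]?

CA = [[-1, 1]]
Observability matrix O = [C; CA] = [[0, -1], [-1, 1]]
det(O) = 0·1 - (-1)·(-1) = 0 - 1 = -1 ≠ 0, so rank(O) = 2.
rank(O) = 2 = n, so the pair (A, C) is completely observable.

2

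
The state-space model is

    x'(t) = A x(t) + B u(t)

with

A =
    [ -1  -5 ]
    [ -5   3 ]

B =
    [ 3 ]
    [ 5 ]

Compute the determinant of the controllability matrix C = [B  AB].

AB = [[-28], [0]]
Controllability matrix C = [B  AB] = [[3, -28], [5, 0]]
det(C) = 3·0 - (-28)·5 = 0 - (-140) = 140
Since det(C) ≠ 0, rank(C) = 2 and the system is completely controllable.

140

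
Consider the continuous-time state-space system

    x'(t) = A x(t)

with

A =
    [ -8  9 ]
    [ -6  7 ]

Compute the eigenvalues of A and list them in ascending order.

-2, 1

det(sI - A) = s^2 - (tr A)s + det A, with tr A = (-8) + 7 = -1 and det A = (-8)·7 - 9·(-6) = -56 - (-54) = -2.
So p(s) = det(sI - A) = s^2 + s - 2.
Factor s^2 + s - 2: two numbers with sum -1 and product -2 are 1 and -2, so s^2 + s - 2 = (s - 1)(s + 2).
Hence p(s) = (s - 1) (s + 2), with roots -2, 1.
At least one eigenvalue has non-negative real part, so the system is not asymptotically stable.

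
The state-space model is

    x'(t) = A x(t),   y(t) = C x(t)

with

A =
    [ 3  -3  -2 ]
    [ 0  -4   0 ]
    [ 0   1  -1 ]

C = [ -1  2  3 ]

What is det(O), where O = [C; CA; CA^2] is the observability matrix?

CA = [[-3, -2, -1]]
CA^2 = [[-9, 16, 7]]
Observability matrix O = [C; CA; CA^2] = [[-1, 2, 3], [-3, -2, -1], [-9, 16, 7]]
Expanding along the first row, det(O) = (-1)·((-2)·7 - (-1)·16) - 2·((-3)·7 - (-1)·(-9)) + 3·((-3)·16 - (-2)·(-9)) = (-1)·2 - 2·(-30) + 3·(-66) = -140
Since det(O) ≠ 0, rank(O) = 3 and the system is completely observable.

-140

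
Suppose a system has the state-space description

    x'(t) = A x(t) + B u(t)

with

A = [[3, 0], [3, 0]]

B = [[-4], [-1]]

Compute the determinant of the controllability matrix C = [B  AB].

AB = [[-12], [-12]]
Controllability matrix C = [B  AB] = [[-4, -12], [-1, -12]]
det(C) = (-4)·(-12) - (-12)·(-1) = 48 - 12 = 36
Since det(C) ≠ 0, rank(C) = 2 and the system is completely controllable.

36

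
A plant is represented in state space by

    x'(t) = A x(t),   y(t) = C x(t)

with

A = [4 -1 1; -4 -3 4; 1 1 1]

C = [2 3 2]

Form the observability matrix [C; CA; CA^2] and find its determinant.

CA = [[-2, -9, 16]]
CA^2 = [[44, 45, -22]]
Observability matrix O = [C; CA; CA^2] = [[2, 3, 2], [-2, -9, 16], [44, 45, -22]]
Expanding along the first row, det(O) = 2·((-9)·(-22) - 16·45) - 3·((-2)·(-22) - 16·44) + 2·((-2)·45 - (-9)·44) = 2·(-522) - 3·(-660) + 2·306 = 1548
Since det(O) ≠ 0, rank(O) = 3 and the system is completely observable.

1548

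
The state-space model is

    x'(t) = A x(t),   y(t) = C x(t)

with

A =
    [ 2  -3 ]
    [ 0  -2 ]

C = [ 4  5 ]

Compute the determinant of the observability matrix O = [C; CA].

CA = [[8, -22]]
Observability matrix O = [C; CA] = [[4, 5], [8, -22]]
det(O) = 4·(-22) - 5·8 = -88 - 40 = -128
Since det(O) ≠ 0, rank(O) = 2 and the system is completely observable.

-128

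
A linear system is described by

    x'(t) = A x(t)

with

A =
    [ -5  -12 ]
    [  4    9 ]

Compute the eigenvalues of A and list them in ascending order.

1, 3

det(sI - A) = s^2 - (tr A)s + det A, with tr A = (-5) + 9 = 4 and det A = (-5)·9 - (-12)·4 = -45 - (-48) = 3.
So p(s) = det(sI - A) = s^2 - 4s + 3.
Factor s^2 - 4s + 3: two numbers with sum 4 and product 3 are 3 and 1, so s^2 - 4s + 3 = (s - 3)(s - 1).
Hence p(s) = (s - 3) (s - 1), with roots 1, 3.
At least one eigenvalue has non-negative real part, so the system is not asymptotically stable.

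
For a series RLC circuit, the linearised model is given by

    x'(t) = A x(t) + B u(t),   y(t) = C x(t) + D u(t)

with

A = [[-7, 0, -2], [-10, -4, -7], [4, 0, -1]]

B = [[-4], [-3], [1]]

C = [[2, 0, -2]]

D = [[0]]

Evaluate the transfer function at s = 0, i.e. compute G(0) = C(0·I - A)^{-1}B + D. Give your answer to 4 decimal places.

G(0) = C(-A)^{-1}B + D = -C A^{-1} B + D.
det A = -60, so A^{-1} = (1/-60)·adj(A) = [[-1/15, 0, 2/15], [19/30, -1/4, 29/60], [-4/15, 0, -7/15]]
A^{-1} B = [2/5, -13/10, 3/5]^T
C A^{-1} B = -2/5
G(0) = D - C A^{-1} B = 0 - (-2/5) = 2/5 ≈ 0.4000

0.4000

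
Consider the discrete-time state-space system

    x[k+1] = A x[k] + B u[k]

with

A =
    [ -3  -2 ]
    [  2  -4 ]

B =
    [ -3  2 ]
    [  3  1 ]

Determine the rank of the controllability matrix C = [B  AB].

AB = [[3, -8], [-18, 0]]
Controllability matrix C = [B  AB] = [[-3, 2, 3, -8], [3, 1, -18, 0]]
Take the 2×2 submatrix of C formed by columns 1, 2: [[-3, 2], [3, 1]]. Its determinant is (-3)·1 - 2·3 = -3 - 6 = -9 ≠ 0.
So rank(C) ≥ 2; since C has 2 rows, rank(C) = 2.
rank(C) = 2 = n, so the pair (A, B) is completely controllable.

2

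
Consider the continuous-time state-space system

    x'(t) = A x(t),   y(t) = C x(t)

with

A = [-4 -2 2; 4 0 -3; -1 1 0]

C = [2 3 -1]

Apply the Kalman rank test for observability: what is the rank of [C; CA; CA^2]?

2

CA = [[5, -5, -5]]
CA^2 = [[-35, -15, 25]]
Observability matrix O = [C; CA; CA^2] = [[2, 3, -1], [5, -5, -5], [-35, -15, 25]]
The columns c1, c2, c3 of O are linearly dependent: 4·c1 - c2 + 5·c3 = 0 (check each entry), so rank(O) ≤ 2.
The 2×2 minor from rows 1, 2, columns 1, 2 is 2·(-5) - 3·5 = -10 - 15 = -25 ≠ 0, so rank(O) = 2.
rank(O) = 2 < n = 3, so the pair (A, C) is not completely observable.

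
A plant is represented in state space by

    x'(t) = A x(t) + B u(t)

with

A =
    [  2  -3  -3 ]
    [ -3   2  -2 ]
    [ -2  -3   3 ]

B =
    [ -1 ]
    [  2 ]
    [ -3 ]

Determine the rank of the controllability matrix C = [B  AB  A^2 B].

3

AB = [[1], [13], [-13]]
A^2B = [[2], [49], [-80]]
Controllability matrix C = [B  AB  A^2B] = [[-1, 1, 2], [2, 13, 49], [-3, -13, -80]]
det(C) = (-1)·(13·(-80) - 49·(-13)) - 1·(2·(-80) - 49·(-3)) + 2·(2·(-13) - 13·(-3)) = (-1)·(-403) - 1·(-13) + 2·13 = 442 ≠ 0, so rank(C) = 3.
rank(C) = 3 = n, so the pair (A, B) is completely controllable.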